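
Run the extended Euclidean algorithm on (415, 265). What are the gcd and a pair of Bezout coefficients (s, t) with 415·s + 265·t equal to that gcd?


Euclidean algorithm on (415, 265) — divide until remainder is 0:
  415 = 1 · 265 + 150
  265 = 1 · 150 + 115
  150 = 1 · 115 + 35
  115 = 3 · 35 + 10
  35 = 3 · 10 + 5
  10 = 2 · 5 + 0
gcd(415, 265) = 5.
Track Bezout coefficients alongside the remainders: start with r₀ = 415 = a·1 + b·0 (s = 1, t = 0) and r₁ = 265 = a·0 + b·1 (s = 0, t = 1); each new remainder r_{k+1} = r_{k-1} − q_k·r_k inherits s_{k+1} = s_{k-1} − q_k·s_k, t_{k+1} = t_{k-1} − q_k·t_k, so r_k = a·s_k + b·t_k at every step:
  q = 1: r = 150, s = 1 − 1·0 = 1, t = 0 − 1·1 = -1  (check: 415·1 + 265·(-1) = 150)
  q = 1: r = 115, s = 0 − 1·1 = -1, t = 1 − 1·(-1) = 2  (check: 415·(-1) + 265·2 = 115)
  q = 1: r = 35, s = 1 − 1·(-1) = 2, t = -1 − 1·2 = -3  (check: 415·2 + 265·(-3) = 35)
  q = 3: r = 10, s = -1 − 3·2 = -7, t = 2 − 3·(-3) = 11  (check: 415·(-7) + 265·11 = 10)
  q = 3: r = 5, s = 2 − 3·(-7) = 23, t = -3 − 3·11 = -36  (check: 415·23 + 265·(-36) = 5)
The row with r = 5 (the gcd) gives the Bezout coefficients s = 23, t = -36.
Result: 415 · (23) + 265 · (-36) = 5.

gcd(415, 265) = 5; s = 23, t = -36 (check: 415·23 + 265·(-36) = 5).


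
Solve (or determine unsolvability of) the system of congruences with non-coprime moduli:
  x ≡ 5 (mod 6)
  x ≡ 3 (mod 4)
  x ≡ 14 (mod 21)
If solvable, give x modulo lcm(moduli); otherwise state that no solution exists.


Moduli 6, 4, 21 are not pairwise coprime, so CRT works modulo lcm(m_i) when all pairwise compatibility conditions hold.
Pairwise compatibility: gcd(m_i, m_j) must divide a_i - a_j for every pair.
Merge one congruence at a time:
  Start: x ≡ 5 (mod 6).
  Combine with x ≡ 3 (mod 4): gcd(6, 4) = 2; 3 - 5 = -2, which IS divisible by 2, so compatible.
    Write x = 5 + 6·t and substitute into x ≡ 3 (mod 4): 6·t ≡ 3 − 5 = -2 (mod 4).
    Divide the congruence (and modulus) by g = 2: 3·t ≡ -1 (mod 2).
    Reduce coefficients mod 2: 1·t ≡ 1 (mod 2).
    So t ≡ 1 (mod 2).
    Then x = 5 + 6·1 = 11, valid modulo lcm(6, 4) = 12: x ≡ 11 (mod 12).
  Combine with x ≡ 14 (mod 21): gcd(12, 21) = 3; 14 - 11 = 3, which IS divisible by 3, so compatible.
    Write x = 11 + 12·t and substitute into x ≡ 14 (mod 21): 12·t ≡ 14 − 11 = 3 (mod 21).
    Divide the congruence (and modulus) by g = 3: 4·t ≡ 1 (mod 7).
    The inverse of 4 mod 7 is 2 (since 4·2 = 8 = 1·7 + 1), so t ≡ 2·1 = 2 ≡ 2 (mod 7).
    Then x = 11 + 12·2 = 35, valid modulo lcm(12, 21) = 84: x ≡ 35 (mod 84).
Verify: 35 mod 6 = 5, 35 mod 4 = 3, 35 mod 21 = 14.

x ≡ 35 (mod 84).


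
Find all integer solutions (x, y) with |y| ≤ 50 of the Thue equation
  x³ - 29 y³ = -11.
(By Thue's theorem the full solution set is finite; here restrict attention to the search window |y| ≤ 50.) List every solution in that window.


The equation is x³ - 29y³ = -11. For fixed y, x³ = 29·y³ − 11, so a solution requires the RHS to be a perfect cube.
Strategy: iterate y from -50 to 50, compute RHS = 29·y³ − 11, and check whether it is a (positive or negative) perfect cube.
Check small values of y:
  y = 0: RHS = -11 is not a perfect cube.
  y = 1: RHS = 18 is not a perfect cube.
  y = -1: RHS = -40 is not a perfect cube.
  y = 2: RHS = 221 is not a perfect cube.
  y = -2: RHS = -243 is not a perfect cube.
  y = 3: RHS = 772 is not a perfect cube.
  y = -3: RHS = -794 is not a perfect cube.
Continuing the search up to |y| = 50 finds no solutions either.
No (x, y) in the scanned range satisfies the equation.

No integer solutions with |y| ≤ 50.


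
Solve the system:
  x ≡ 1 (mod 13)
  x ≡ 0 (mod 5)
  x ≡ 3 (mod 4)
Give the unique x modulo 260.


Moduli 13, 5, 4 are pairwise coprime; by CRT there is a unique solution modulo M = 13 · 5 · 4 = 260.
Solve pairwise, accumulating the modulus:
  Start with x ≡ 1 (mod 13).
  Combine with x ≡ 0 (mod 5): since gcd(13, 5) = 1, we get a unique residue mod 65.
    Write x = 1 + 13·t and substitute into x ≡ 0 (mod 5): 13·t ≡ 0 − 1 = -1 (mod 5).
    Reduce coefficients mod 5: 3·t ≡ 4 (mod 5).
    The inverse of 3 mod 5 is 2 (since 3·2 = 6 = 1·5 + 1), so t ≡ 2·4 = 8 ≡ 3 (mod 5).
    Then x = 1 + 13·3 = 40, valid modulo lcm(13, 5) = 65: x ≡ 40 (mod 65).
  Combine with x ≡ 3 (mod 4): since gcd(65, 4) = 1, we get a unique residue mod 260.
    Write x = 40 + 65·t and substitute into x ≡ 3 (mod 4): 65·t ≡ 3 − 40 = -37 (mod 4).
    Reduce coefficients mod 4: 1·t ≡ 3 (mod 4).
    So t ≡ 3 (mod 4).
    Then x = 40 + 65·3 = 235, valid modulo lcm(65, 4) = 260: x ≡ 235 (mod 260).
Verify: 235 mod 13 = 1 ✓, 235 mod 5 = 0 ✓, 235 mod 4 = 3 ✓.

x ≡ 235 (mod 260).


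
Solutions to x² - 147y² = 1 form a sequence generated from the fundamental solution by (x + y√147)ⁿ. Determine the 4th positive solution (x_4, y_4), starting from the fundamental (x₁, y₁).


Step 1: Find the fundamental solution (x₁, y₁) of x² - 147y² = 1.
  Expand √147 as a continued fraction. a₀ = ⌊√147⌋ = 12; iterate m_{k+1} = d_k·a_k − m_k, d_{k+1} = (147 − m_{k+1}²)/d_k, a_{k+1} = ⌊(a₀ + m_{k+1})/d_{k+1}⌋ (starting m₀ = 0, d₀ = 1), with convergents p_k = a_k·p_{k-1} + p_{k-2}, q_k = a_k·q_{k-1} + q_{k-2} (p₋₁ = 1, q₋₁ = 0):
  k = 0: a₀ = 12; p₀/q₀ = 12/1; p₀² − 147·q₀² = 144 − 147 = -3.
  k = 1: m = 12, d = 3, a = ⌊(12 + 12)/3⌋ = 8; p/q = (8·12 + 1)/(8·1 + 0) = 97/8; p² − 147·q² = 9409 − 9408 = 1.
  The first convergent with p² − 147·q² = 1 gives the fundamental solution (x₁, y₁) = (97, 8).
Step 2: Apply the recurrence (x_{n+1}, y_{n+1}) = (x₁x_n + 147y₁y_n, x₁y_n + y₁x_n) repeatedly.
  From (x_1, y_1) = (97, 8): x_2 = 97·97 + 147·8·8 = 18817; y_2 = 97·8 + 8·97 = 1552.
  From (x_2, y_2) = (18817, 1552): x_3 = 97·18817 + 147·8·1552 = 3650401; y_3 = 97·1552 + 8·18817 = 301080.
  From (x_3, y_3) = (3650401, 301080): x_4 = 97·3650401 + 147·8·301080 = 708158977; y_4 = 97·301080 + 8·3650401 = 58407968.
Step 3: Verify x_4² - 147·y_4² = 501489136705686529 - 501489136705686528 = 1 (should be 1). ✓

(x_1, y_1) = (97, 8); (x_4, y_4) = (708158977, 58407968).


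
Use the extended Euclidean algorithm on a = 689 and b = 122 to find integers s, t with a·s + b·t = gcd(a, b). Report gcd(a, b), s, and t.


Euclidean algorithm on (689, 122) — divide until remainder is 0:
  689 = 5 · 122 + 79
  122 = 1 · 79 + 43
  79 = 1 · 43 + 36
  43 = 1 · 36 + 7
  36 = 5 · 7 + 1
  7 = 7 · 1 + 0
gcd(689, 122) = 1.
Track Bezout coefficients alongside the remainders: start with r₀ = 689 = a·1 + b·0 (s = 1, t = 0) and r₁ = 122 = a·0 + b·1 (s = 0, t = 1); each new remainder r_{k+1} = r_{k-1} − q_k·r_k inherits s_{k+1} = s_{k-1} − q_k·s_k, t_{k+1} = t_{k-1} − q_k·t_k, so r_k = a·s_k + b·t_k at every step:
  q = 5: r = 79, s = 1 − 5·0 = 1, t = 0 − 5·1 = -5  (check: 689·1 + 122·(-5) = 79)
  q = 1: r = 43, s = 0 − 1·1 = -1, t = 1 − 1·(-5) = 6  (check: 689·(-1) + 122·6 = 43)
  q = 1: r = 36, s = 1 − 1·(-1) = 2, t = -5 − 1·6 = -11  (check: 689·2 + 122·(-11) = 36)
  q = 1: r = 7, s = -1 − 1·2 = -3, t = 6 − 1·(-11) = 17  (check: 689·(-3) + 122·17 = 7)
  q = 5: r = 1, s = 2 − 5·(-3) = 17, t = -11 − 5·17 = -96  (check: 689·17 + 122·(-96) = 1)
The row with r = 1 (the gcd) gives the Bezout coefficients s = 17, t = -96.
Result: 689 · (17) + 122 · (-96) = 1.

gcd(689, 122) = 1; s = 17, t = -96 (check: 689·17 + 122·(-96) = 1).


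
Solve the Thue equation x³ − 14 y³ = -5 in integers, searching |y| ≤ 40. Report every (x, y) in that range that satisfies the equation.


The equation is x³ - 14y³ = -5. For fixed y, x³ = 14·y³ − 5, so a solution requires the RHS to be a perfect cube.
Strategy: iterate y from -40 to 40, compute RHS = 14·y³ − 5, and check whether it is a (positive or negative) perfect cube.
Check small values of y:
  y = 0: RHS = -5 is not a perfect cube.
  y = 1: RHS = 9 is not a perfect cube.
  y = -1: RHS = -19 is not a perfect cube.
  y = 2: RHS = 107 is not a perfect cube.
  y = -2: RHS = -117 is not a perfect cube.
  y = 3: RHS = 373 is not a perfect cube.
  y = -3: RHS = -383 is not a perfect cube.
Continuing the search up to |y| = 40 finds no solutions either.
No (x, y) in the scanned range satisfies the equation.

No integer solutions with |y| ≤ 40.


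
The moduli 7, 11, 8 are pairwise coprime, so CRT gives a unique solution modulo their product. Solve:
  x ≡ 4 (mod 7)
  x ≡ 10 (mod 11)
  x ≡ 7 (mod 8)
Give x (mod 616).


Moduli 7, 11, 8 are pairwise coprime; by CRT there is a unique solution modulo M = 7 · 11 · 8 = 616.
Solve pairwise, accumulating the modulus:
  Start with x ≡ 4 (mod 7).
  Combine with x ≡ 10 (mod 11): since gcd(7, 11) = 1, we get a unique residue mod 77.
    Write x = 4 + 7·t and substitute into x ≡ 10 (mod 11): 7·t ≡ 10 − 4 = 6 (mod 11).
    The inverse of 7 mod 11 is 8 (since 7·8 = 56 = 5·11 + 1), so t ≡ 8·6 = 48 ≡ 4 (mod 11).
    Then x = 4 + 7·4 = 32, valid modulo lcm(7, 11) = 77: x ≡ 32 (mod 77).
  Combine with x ≡ 7 (mod 8): since gcd(77, 8) = 1, we get a unique residue mod 616.
    Write x = 32 + 77·t and substitute into x ≡ 7 (mod 8): 77·t ≡ 7 − 32 = -25 (mod 8).
    Reduce coefficients mod 8: 5·t ≡ 7 (mod 8).
    The inverse of 5 mod 8 is 5 (since 5·5 = 25 = 3·8 + 1), so t ≡ 5·7 = 35 ≡ 3 (mod 8).
    Then x = 32 + 77·3 = 263, valid modulo lcm(77, 8) = 616: x ≡ 263 (mod 616).
Verify: 263 mod 7 = 4 ✓, 263 mod 11 = 10 ✓, 263 mod 8 = 7 ✓.

x ≡ 263 (mod 616).


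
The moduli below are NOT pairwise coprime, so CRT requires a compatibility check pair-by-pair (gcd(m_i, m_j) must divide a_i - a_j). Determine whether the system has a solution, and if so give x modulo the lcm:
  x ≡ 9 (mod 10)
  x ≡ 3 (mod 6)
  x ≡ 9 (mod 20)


Moduli 10, 6, 20 are not pairwise coprime, so CRT works modulo lcm(m_i) when all pairwise compatibility conditions hold.
Pairwise compatibility: gcd(m_i, m_j) must divide a_i - a_j for every pair.
Merge one congruence at a time:
  Start: x ≡ 9 (mod 10).
  Combine with x ≡ 3 (mod 6): gcd(10, 6) = 2; 3 - 9 = -6, which IS divisible by 2, so compatible.
    Write x = 9 + 10·t and substitute into x ≡ 3 (mod 6): 10·t ≡ 3 − 9 = -6 (mod 6).
    Divide the congruence (and modulus) by g = 2: 5·t ≡ -3 (mod 3).
    Reduce coefficients mod 3: 2·t ≡ 0 (mod 3).
    The inverse of 2 mod 3 is 2 (since 2·2 = 4 = 1·3 + 1), so t ≡ 2·0 = 0 ≡ 0 (mod 3).
    Then x = 9 + 10·0 = 9, valid modulo lcm(10, 6) = 30: x ≡ 9 (mod 30).
  Combine with x ≡ 9 (mod 20): gcd(30, 20) = 10; 9 - 9 = 0, which IS divisible by 10, so compatible.
    Write x = 9 + 30·t and substitute into x ≡ 9 (mod 20): 30·t ≡ 9 − 9 = 0 (mod 20).
    Divide the congruence (and modulus) by g = 10: 3·t ≡ 0 (mod 2).
    Reduce coefficients mod 2: 1·t ≡ 0 (mod 2).
    So t ≡ 0 (mod 2).
    Then x = 9 + 30·0 = 9, valid modulo lcm(30, 20) = 60: x ≡ 9 (mod 60).
Verify: 9 mod 10 = 9, 9 mod 6 = 3, 9 mod 20 = 9.

x ≡ 9 (mod 60).


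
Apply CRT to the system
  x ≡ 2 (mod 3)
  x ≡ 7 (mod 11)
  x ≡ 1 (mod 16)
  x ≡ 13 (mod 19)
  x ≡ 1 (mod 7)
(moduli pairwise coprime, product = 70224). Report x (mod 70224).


Product of moduli M = 3 · 11 · 16 · 19 · 7 = 70224.
Merge one congruence at a time:
  Start: x ≡ 2 (mod 3).
  Combine with x ≡ 7 (mod 11); new modulus lcm = 33.
    Write x = 2 + 3·t and substitute into x ≡ 7 (mod 11): 3·t ≡ 7 − 2 = 5 (mod 11).
    The inverse of 3 mod 11 is 4 (since 3·4 = 12 = 1·11 + 1), so t ≡ 4·5 = 20 ≡ 9 (mod 11).
    Then x = 2 + 3·9 = 29, valid modulo lcm(3, 11) = 33: x ≡ 29 (mod 33).
  Combine with x ≡ 1 (mod 16); new modulus lcm = 528.
    Write x = 29 + 33·t and substitute into x ≡ 1 (mod 16): 33·t ≡ 1 − 29 = -28 (mod 16).
    Reduce coefficients mod 16: 1·t ≡ 4 (mod 16).
    So t ≡ 4 (mod 16).
    Then x = 29 + 33·4 = 161, valid modulo lcm(33, 16) = 528: x ≡ 161 (mod 528).
  Combine with x ≡ 13 (mod 19); new modulus lcm = 10032.
    Write x = 161 + 528·t and substitute into x ≡ 13 (mod 19): 528·t ≡ 13 − 161 = -148 (mod 19).
    Reduce coefficients mod 19: 15·t ≡ 4 (mod 19).
    The inverse of 15 mod 19 is 14 (since 15·14 = 210 = 11·19 + 1), so t ≡ 14·4 = 56 ≡ 18 (mod 19).
    Then x = 161 + 528·18 = 9665, valid modulo lcm(528, 19) = 10032: x ≡ 9665 (mod 10032).
  Combine with x ≡ 1 (mod 7); new modulus lcm = 70224.
    Write x = 9665 + 10032·t and substitute into x ≡ 1 (mod 7): 10032·t ≡ 1 − 9665 = -9664 (mod 7).
    Reduce coefficients mod 7: 1·t ≡ 3 (mod 7).
    So t ≡ 3 (mod 7).
    Then x = 9665 + 10032·3 = 39761, valid modulo lcm(10032, 7) = 70224: x ≡ 39761 (mod 70224).
Verify against each original: 39761 mod 3 = 2, 39761 mod 11 = 7, 39761 mod 16 = 1, 39761 mod 19 = 13, 39761 mod 7 = 1.

x ≡ 39761 (mod 70224).


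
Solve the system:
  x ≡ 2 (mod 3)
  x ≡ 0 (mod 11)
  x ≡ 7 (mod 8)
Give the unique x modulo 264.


Moduli 3, 11, 8 are pairwise coprime; by CRT there is a unique solution modulo M = 3 · 11 · 8 = 264.
Solve pairwise, accumulating the modulus:
  Start with x ≡ 2 (mod 3).
  Combine with x ≡ 0 (mod 11): since gcd(3, 11) = 1, we get a unique residue mod 33.
    Write x = 2 + 3·t and substitute into x ≡ 0 (mod 11): 3·t ≡ 0 − 2 = -2 (mod 11).
    Reduce coefficients mod 11: 3·t ≡ 9 (mod 11).
    The inverse of 3 mod 11 is 4 (since 3·4 = 12 = 1·11 + 1), so t ≡ 4·9 = 36 ≡ 3 (mod 11).
    Then x = 2 + 3·3 = 11, valid modulo lcm(3, 11) = 33: x ≡ 11 (mod 33).
  Combine with x ≡ 7 (mod 8): since gcd(33, 8) = 1, we get a unique residue mod 264.
    Write x = 11 + 33·t and substitute into x ≡ 7 (mod 8): 33·t ≡ 7 − 11 = -4 (mod 8).
    Reduce coefficients mod 8: 1·t ≡ 4 (mod 8).
    So t ≡ 4 (mod 8).
    Then x = 11 + 33·4 = 143, valid modulo lcm(33, 8) = 264: x ≡ 143 (mod 264).
Verify: 143 mod 3 = 2 ✓, 143 mod 11 = 0 ✓, 143 mod 8 = 7 ✓.

x ≡ 143 (mod 264).


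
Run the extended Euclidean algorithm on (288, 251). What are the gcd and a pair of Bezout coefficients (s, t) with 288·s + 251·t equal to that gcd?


Euclidean algorithm on (288, 251) — divide until remainder is 0:
  288 = 1 · 251 + 37
  251 = 6 · 37 + 29
  37 = 1 · 29 + 8
  29 = 3 · 8 + 5
  8 = 1 · 5 + 3
  5 = 1 · 3 + 2
  3 = 1 · 2 + 1
  2 = 2 · 1 + 0
gcd(288, 251) = 1.
Track Bezout coefficients alongside the remainders: start with r₀ = 288 = a·1 + b·0 (s = 1, t = 0) and r₁ = 251 = a·0 + b·1 (s = 0, t = 1); each new remainder r_{k+1} = r_{k-1} − q_k·r_k inherits s_{k+1} = s_{k-1} − q_k·s_k, t_{k+1} = t_{k-1} − q_k·t_k, so r_k = a·s_k + b·t_k at every step:
  q = 1: r = 37, s = 1 − 1·0 = 1, t = 0 − 1·1 = -1  (check: 288·1 + 251·(-1) = 37)
  q = 6: r = 29, s = 0 − 6·1 = -6, t = 1 − 6·(-1) = 7  (check: 288·(-6) + 251·7 = 29)
  q = 1: r = 8, s = 1 − 1·(-6) = 7, t = -1 − 1·7 = -8  (check: 288·7 + 251·(-8) = 8)
  q = 3: r = 5, s = -6 − 3·7 = -27, t = 7 − 3·(-8) = 31  (check: 288·(-27) + 251·31 = 5)
  q = 1: r = 3, s = 7 − 1·(-27) = 34, t = -8 − 1·31 = -39  (check: 288·34 + 251·(-39) = 3)
  q = 1: r = 2, s = -27 − 1·34 = -61, t = 31 − 1·(-39) = 70  (check: 288·(-61) + 251·70 = 2)
  q = 1: r = 1, s = 34 − 1·(-61) = 95, t = -39 − 1·70 = -109  (check: 288·95 + 251·(-109) = 1)
The row with r = 1 (the gcd) gives the Bezout coefficients s = 95, t = -109.
Result: 288 · (95) + 251 · (-109) = 1.

gcd(288, 251) = 1; s = 95, t = -109 (check: 288·95 + 251·(-109) = 1).


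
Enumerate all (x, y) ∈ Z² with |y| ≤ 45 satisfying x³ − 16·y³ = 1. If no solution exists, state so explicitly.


The equation is x³ - 16y³ = 1. For fixed y, x³ = 16·y³ + 1, so a solution requires the RHS to be a perfect cube.
Strategy: iterate y from -45 to 45, compute RHS = 16·y³ + 1, and check whether it is a (positive or negative) perfect cube.
Check small values of y:
  y = 0: RHS = 1 = (1)³ ⇒ x = 1 works.
  y = 1: RHS = 17 is not a perfect cube.
  y = -1: RHS = -15 is not a perfect cube.
  y = 2: RHS = 129 is not a perfect cube.
  y = -2: RHS = -127 is not a perfect cube.
  y = 3: RHS = 433 is not a perfect cube.
  y = -3: RHS = -431 is not a perfect cube.
Continuing the search up to |y| = 45 finds no further solutions beyond those listed.
Collected solutions: (1, 0).

Solutions (with |y| ≤ 45): (1, 0).


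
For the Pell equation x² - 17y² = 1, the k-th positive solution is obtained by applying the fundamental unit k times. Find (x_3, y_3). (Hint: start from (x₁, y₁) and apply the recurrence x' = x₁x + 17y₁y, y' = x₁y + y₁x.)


Step 1: Find the fundamental solution (x₁, y₁) of x² - 17y² = 1.
  Expand √17 as a continued fraction. a₀ = ⌊√17⌋ = 4; iterate m_{k+1} = d_k·a_k − m_k, d_{k+1} = (17 − m_{k+1}²)/d_k, a_{k+1} = ⌊(a₀ + m_{k+1})/d_{k+1}⌋ (starting m₀ = 0, d₀ = 1), with convergents p_k = a_k·p_{k-1} + p_{k-2}, q_k = a_k·q_{k-1} + q_{k-2} (p₋₁ = 1, q₋₁ = 0):
  k = 0: a₀ = 4; p₀/q₀ = 4/1; p₀² − 17·q₀² = 16 − 17 = -1.
  k = 1: m = 4, d = 1, a = ⌊(4 + 4)/1⌋ = 8; p/q = (8·4 + 1)/(8·1 + 0) = 33/8; p² − 17·q² = 1089 − 1088 = 1.
  The first convergent with p² − 17·q² = 1 gives the fundamental solution (x₁, y₁) = (33, 8).
Step 2: Apply the recurrence (x_{n+1}, y_{n+1}) = (x₁x_n + 17y₁y_n, x₁y_n + y₁x_n) repeatedly.
  From (x_1, y_1) = (33, 8): x_2 = 33·33 + 17·8·8 = 2177; y_2 = 33·8 + 8·33 = 528.
  From (x_2, y_2) = (2177, 528): x_3 = 33·2177 + 17·8·528 = 143649; y_3 = 33·528 + 8·2177 = 34840.
Step 3: Verify x_3² - 17·y_3² = 20635035201 - 20635035200 = 1 (should be 1). ✓

(x_1, y_1) = (33, 8); (x_3, y_3) = (143649, 34840).


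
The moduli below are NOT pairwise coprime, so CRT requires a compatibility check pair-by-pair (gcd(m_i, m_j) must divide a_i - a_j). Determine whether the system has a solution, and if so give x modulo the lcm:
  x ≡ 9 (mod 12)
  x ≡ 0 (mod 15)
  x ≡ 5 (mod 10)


Moduli 12, 15, 10 are not pairwise coprime, so CRT works modulo lcm(m_i) when all pairwise compatibility conditions hold.
Pairwise compatibility: gcd(m_i, m_j) must divide a_i - a_j for every pair.
Merge one congruence at a time:
  Start: x ≡ 9 (mod 12).
  Combine with x ≡ 0 (mod 15): gcd(12, 15) = 3; 0 - 9 = -9, which IS divisible by 3, so compatible.
    Write x = 9 + 12·t and substitute into x ≡ 0 (mod 15): 12·t ≡ 0 − 9 = -9 (mod 15).
    Divide the congruence (and modulus) by g = 3: 4·t ≡ -3 (mod 5).
    Reduce coefficients mod 5: 4·t ≡ 2 (mod 5).
    The inverse of 4 mod 5 is 4 (since 4·4 = 16 = 3·5 + 1), so t ≡ 4·2 = 8 ≡ 3 (mod 5).
    Then x = 9 + 12·3 = 45, valid modulo lcm(12, 15) = 60: x ≡ 45 (mod 60).
  Combine with x ≡ 5 (mod 10): gcd(60, 10) = 10; 5 - 45 = -40, which IS divisible by 10, so compatible.
    Write x = 45 + 60·t and substitute into x ≡ 5 (mod 10): 60·t ≡ 5 − 45 = -40 (mod 10).
    Divide the congruence (and modulus) by g = 10: 6·t ≡ -4 (mod 1).
    Modulo 1 every t works; take t = 0.
    Then x = 45 + 60·0 = 45, valid modulo lcm(60, 10) = 60: x ≡ 45 (mod 60).
Verify: 45 mod 12 = 9, 45 mod 15 = 0, 45 mod 10 = 5.

x ≡ 45 (mod 60).


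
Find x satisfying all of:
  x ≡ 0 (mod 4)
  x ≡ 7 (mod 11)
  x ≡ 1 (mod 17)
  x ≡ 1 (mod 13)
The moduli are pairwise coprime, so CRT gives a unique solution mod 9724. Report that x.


Product of moduli M = 4 · 11 · 17 · 13 = 9724.
Merge one congruence at a time:
  Start: x ≡ 0 (mod 4).
  Combine with x ≡ 7 (mod 11); new modulus lcm = 44.
    Write x = 0 + 4·t and substitute into x ≡ 7 (mod 11): 4·t ≡ 7 − 0 = 7 (mod 11).
    The inverse of 4 mod 11 is 3 (since 4·3 = 12 = 1·11 + 1), so t ≡ 3·7 = 21 ≡ 10 (mod 11).
    Then x = 0 + 4·10 = 40, valid modulo lcm(4, 11) = 44: x ≡ 40 (mod 44).
  Combine with x ≡ 1 (mod 17); new modulus lcm = 748.
    Write x = 40 + 44·t and substitute into x ≡ 1 (mod 17): 44·t ≡ 1 − 40 = -39 (mod 17).
    Reduce coefficients mod 17: 10·t ≡ 12 (mod 17).
    The inverse of 10 mod 17 is 12 (since 10·12 = 120 = 7·17 + 1), so t ≡ 12·12 = 144 ≡ 8 (mod 17).
    Then x = 40 + 44·8 = 392, valid modulo lcm(44, 17) = 748: x ≡ 392 (mod 748).
  Combine with x ≡ 1 (mod 13); new modulus lcm = 9724.
    Write x = 392 + 748·t and substitute into x ≡ 1 (mod 13): 748·t ≡ 1 − 392 = -391 (mod 13).
    Reduce coefficients mod 13: 7·t ≡ 12 (mod 13).
    The inverse of 7 mod 13 is 2 (since 7·2 = 14 = 1·13 + 1), so t ≡ 2·12 = 24 ≡ 11 (mod 13).
    Then x = 392 + 748·11 = 8620, valid modulo lcm(748, 13) = 9724: x ≡ 8620 (mod 9724).
Verify against each original: 8620 mod 4 = 0, 8620 mod 11 = 7, 8620 mod 17 = 1, 8620 mod 13 = 1.

x ≡ 8620 (mod 9724).


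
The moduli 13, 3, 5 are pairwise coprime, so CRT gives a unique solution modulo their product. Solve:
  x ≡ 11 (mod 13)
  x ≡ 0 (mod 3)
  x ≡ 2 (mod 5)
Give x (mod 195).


Moduli 13, 3, 5 are pairwise coprime; by CRT there is a unique solution modulo M = 13 · 3 · 5 = 195.
Solve pairwise, accumulating the modulus:
  Start with x ≡ 11 (mod 13).
  Combine with x ≡ 0 (mod 3): since gcd(13, 3) = 1, we get a unique residue mod 39.
    Write x = 11 + 13·t and substitute into x ≡ 0 (mod 3): 13·t ≡ 0 − 11 = -11 (mod 3).
    Reduce coefficients mod 3: 1·t ≡ 1 (mod 3).
    So t ≡ 1 (mod 3).
    Then x = 11 + 13·1 = 24, valid modulo lcm(13, 3) = 39: x ≡ 24 (mod 39).
  Combine with x ≡ 2 (mod 5): since gcd(39, 5) = 1, we get a unique residue mod 195.
    Write x = 24 + 39·t and substitute into x ≡ 2 (mod 5): 39·t ≡ 2 − 24 = -22 (mod 5).
    Reduce coefficients mod 5: 4·t ≡ 3 (mod 5).
    The inverse of 4 mod 5 is 4 (since 4·4 = 16 = 3·5 + 1), so t ≡ 4·3 = 12 ≡ 2 (mod 5).
    Then x = 24 + 39·2 = 102, valid modulo lcm(39, 5) = 195: x ≡ 102 (mod 195).
Verify: 102 mod 13 = 11 ✓, 102 mod 3 = 0 ✓, 102 mod 5 = 2 ✓.

x ≡ 102 (mod 195).


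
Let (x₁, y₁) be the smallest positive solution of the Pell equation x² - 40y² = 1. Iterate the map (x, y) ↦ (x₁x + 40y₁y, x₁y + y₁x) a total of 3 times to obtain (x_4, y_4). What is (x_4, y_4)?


Step 1: Find the fundamental solution (x₁, y₁) of x² - 40y² = 1.
  Expand √40 as a continued fraction. a₀ = ⌊√40⌋ = 6; iterate m_{k+1} = d_k·a_k − m_k, d_{k+1} = (40 − m_{k+1}²)/d_k, a_{k+1} = ⌊(a₀ + m_{k+1})/d_{k+1}⌋ (starting m₀ = 0, d₀ = 1), with convergents p_k = a_k·p_{k-1} + p_{k-2}, q_k = a_k·q_{k-1} + q_{k-2} (p₋₁ = 1, q₋₁ = 0):
  k = 0: a₀ = 6; p₀/q₀ = 6/1; p₀² − 40·q₀² = 36 − 40 = -4.
  k = 1: m = 6, d = 4, a = ⌊(6 + 6)/4⌋ = 3; p/q = (3·6 + 1)/(3·1 + 0) = 19/3; p² − 40·q² = 361 − 360 = 1.
  The first convergent with p² − 40·q² = 1 gives the fundamental solution (x₁, y₁) = (19, 3).
Step 2: Apply the recurrence (x_{n+1}, y_{n+1}) = (x₁x_n + 40y₁y_n, x₁y_n + y₁x_n) repeatedly.
  From (x_1, y_1) = (19, 3): x_2 = 19·19 + 40·3·3 = 721; y_2 = 19·3 + 3·19 = 114.
  From (x_2, y_2) = (721, 114): x_3 = 19·721 + 40·3·114 = 27379; y_3 = 19·114 + 3·721 = 4329.
  From (x_3, y_3) = (27379, 4329): x_4 = 19·27379 + 40·3·4329 = 1039681; y_4 = 19·4329 + 3·27379 = 164388.
Step 3: Verify x_4² - 40·y_4² = 1080936581761 - 1080936581760 = 1 (should be 1). ✓

(x_1, y_1) = (19, 3); (x_4, y_4) = (1039681, 164388).


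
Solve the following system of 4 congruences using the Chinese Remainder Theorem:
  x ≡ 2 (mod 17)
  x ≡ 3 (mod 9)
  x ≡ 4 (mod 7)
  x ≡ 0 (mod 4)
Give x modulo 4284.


Product of moduli M = 17 · 9 · 7 · 4 = 4284.
Merge one congruence at a time:
  Start: x ≡ 2 (mod 17).
  Combine with x ≡ 3 (mod 9); new modulus lcm = 153.
    Write x = 2 + 17·t and substitute into x ≡ 3 (mod 9): 17·t ≡ 3 − 2 = 1 (mod 9).
    Reduce coefficients mod 9: 8·t ≡ 1 (mod 9).
    The inverse of 8 mod 9 is 8 (since 8·8 = 64 = 7·9 + 1), so t ≡ 8·1 = 8 ≡ 8 (mod 9).
    Then x = 2 + 17·8 = 138, valid modulo lcm(17, 9) = 153: x ≡ 138 (mod 153).
  Combine with x ≡ 4 (mod 7); new modulus lcm = 1071.
    Write x = 138 + 153·t and substitute into x ≡ 4 (mod 7): 153·t ≡ 4 − 138 = -134 (mod 7).
    Reduce coefficients mod 7: 6·t ≡ 6 (mod 7).
    The inverse of 6 mod 7 is 6 (since 6·6 = 36 = 5·7 + 1), so t ≡ 6·6 = 36 ≡ 1 (mod 7).
    Then x = 138 + 153·1 = 291, valid modulo lcm(153, 7) = 1071: x ≡ 291 (mod 1071).
  Combine with x ≡ 0 (mod 4); new modulus lcm = 4284.
    Write x = 291 + 1071·t and substitute into x ≡ 0 (mod 4): 1071·t ≡ 0 − 291 = -291 (mod 4).
    Reduce coefficients mod 4: 3·t ≡ 1 (mod 4).
    The inverse of 3 mod 4 is 3 (since 3·3 = 9 = 2·4 + 1), so t ≡ 3·1 = 3 ≡ 3 (mod 4).
    Then x = 291 + 1071·3 = 3504, valid modulo lcm(1071, 4) = 4284: x ≡ 3504 (mod 4284).
Verify against each original: 3504 mod 17 = 2, 3504 mod 9 = 3, 3504 mod 7 = 4, 3504 mod 4 = 0.

x ≡ 3504 (mod 4284).


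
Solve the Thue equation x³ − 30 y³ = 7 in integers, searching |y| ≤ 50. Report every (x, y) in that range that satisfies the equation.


The equation is x³ - 30y³ = 7. For fixed y, x³ = 30·y³ + 7, so a solution requires the RHS to be a perfect cube.
Strategy: iterate y from -50 to 50, compute RHS = 30·y³ + 7, and check whether it is a (positive or negative) perfect cube.
Check small values of y:
  y = 0: RHS = 7 is not a perfect cube.
  y = 1: RHS = 37 is not a perfect cube.
  y = -1: RHS = -23 is not a perfect cube.
  y = 2: RHS = 247 is not a perfect cube.
  y = -2: RHS = -233 is not a perfect cube.
  y = 3: RHS = 817 is not a perfect cube.
  y = -3: RHS = -803 is not a perfect cube.
Continuing the search up to |y| = 50 finds no solutions either.
No (x, y) in the scanned range satisfies the equation.

No integer solutions with |y| ≤ 50.


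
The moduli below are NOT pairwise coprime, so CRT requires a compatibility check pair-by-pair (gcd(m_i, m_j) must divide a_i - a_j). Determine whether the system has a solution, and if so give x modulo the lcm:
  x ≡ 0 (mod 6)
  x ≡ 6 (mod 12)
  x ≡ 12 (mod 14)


Moduli 6, 12, 14 are not pairwise coprime, so CRT works modulo lcm(m_i) when all pairwise compatibility conditions hold.
Pairwise compatibility: gcd(m_i, m_j) must divide a_i - a_j for every pair.
Merge one congruence at a time:
  Start: x ≡ 0 (mod 6).
  Combine with x ≡ 6 (mod 12): gcd(6, 12) = 6; 6 - 0 = 6, which IS divisible by 6, so compatible.
    Write x = 0 + 6·t and substitute into x ≡ 6 (mod 12): 6·t ≡ 6 − 0 = 6 (mod 12).
    Divide the congruence (and modulus) by g = 6: 1·t ≡ 1 (mod 2).
    So t ≡ 1 (mod 2).
    Then x = 0 + 6·1 = 6, valid modulo lcm(6, 12) = 12: x ≡ 6 (mod 12).
  Combine with x ≡ 12 (mod 14): gcd(12, 14) = 2; 12 - 6 = 6, which IS divisible by 2, so compatible.
    Write x = 6 + 12·t and substitute into x ≡ 12 (mod 14): 12·t ≡ 12 − 6 = 6 (mod 14).
    Divide the congruence (and modulus) by g = 2: 6·t ≡ 3 (mod 7).
    The inverse of 6 mod 7 is 6 (since 6·6 = 36 = 5·7 + 1), so t ≡ 6·3 = 18 ≡ 4 (mod 7).
    Then x = 6 + 12·4 = 54, valid modulo lcm(12, 14) = 84: x ≡ 54 (mod 84).
Verify: 54 mod 6 = 0, 54 mod 12 = 6, 54 mod 14 = 12.

x ≡ 54 (mod 84).


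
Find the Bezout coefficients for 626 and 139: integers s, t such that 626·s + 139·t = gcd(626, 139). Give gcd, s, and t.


Euclidean algorithm on (626, 139) — divide until remainder is 0:
  626 = 4 · 139 + 70
  139 = 1 · 70 + 69
  70 = 1 · 69 + 1
  69 = 69 · 1 + 0
gcd(626, 139) = 1.
Track Bezout coefficients alongside the remainders: start with r₀ = 626 = a·1 + b·0 (s = 1, t = 0) and r₁ = 139 = a·0 + b·1 (s = 0, t = 1); each new remainder r_{k+1} = r_{k-1} − q_k·r_k inherits s_{k+1} = s_{k-1} − q_k·s_k, t_{k+1} = t_{k-1} − q_k·t_k, so r_k = a·s_k + b·t_k at every step:
  q = 4: r = 70, s = 1 − 4·0 = 1, t = 0 − 4·1 = -4  (check: 626·1 + 139·(-4) = 70)
  q = 1: r = 69, s = 0 − 1·1 = -1, t = 1 − 1·(-4) = 5  (check: 626·(-1) + 139·5 = 69)
  q = 1: r = 1, s = 1 − 1·(-1) = 2, t = -4 − 1·5 = -9  (check: 626·2 + 139·(-9) = 1)
The row with r = 1 (the gcd) gives the Bezout coefficients s = 2, t = -9.
Result: 626 · (2) + 139 · (-9) = 1.

gcd(626, 139) = 1; s = 2, t = -9 (check: 626·2 + 139·(-9) = 1).


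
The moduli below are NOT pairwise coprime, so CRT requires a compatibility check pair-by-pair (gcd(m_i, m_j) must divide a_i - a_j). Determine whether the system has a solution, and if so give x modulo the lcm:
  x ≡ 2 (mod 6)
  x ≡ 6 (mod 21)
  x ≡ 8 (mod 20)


Moduli 6, 21, 20 are not pairwise coprime, so CRT works modulo lcm(m_i) when all pairwise compatibility conditions hold.
Pairwise compatibility: gcd(m_i, m_j) must divide a_i - a_j for every pair.
Merge one congruence at a time:
  Start: x ≡ 2 (mod 6).
  Combine with x ≡ 6 (mod 21): gcd(6, 21) = 3, and 6 - 2 = 4 is NOT divisible by 3.
    ⇒ system is inconsistent (no integer solution).

No solution (the system is inconsistent).


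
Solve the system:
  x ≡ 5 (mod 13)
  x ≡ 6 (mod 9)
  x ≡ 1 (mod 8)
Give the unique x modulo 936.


Moduli 13, 9, 8 are pairwise coprime; by CRT there is a unique solution modulo M = 13 · 9 · 8 = 936.
Solve pairwise, accumulating the modulus:
  Start with x ≡ 5 (mod 13).
  Combine with x ≡ 6 (mod 9): since gcd(13, 9) = 1, we get a unique residue mod 117.
    Write x = 5 + 13·t and substitute into x ≡ 6 (mod 9): 13·t ≡ 6 − 5 = 1 (mod 9).
    Reduce coefficients mod 9: 4·t ≡ 1 (mod 9).
    The inverse of 4 mod 9 is 7 (since 4·7 = 28 = 3·9 + 1), so t ≡ 7·1 = 7 ≡ 7 (mod 9).
    Then x = 5 + 13·7 = 96, valid modulo lcm(13, 9) = 117: x ≡ 96 (mod 117).
  Combine with x ≡ 1 (mod 8): since gcd(117, 8) = 1, we get a unique residue mod 936.
    Write x = 96 + 117·t and substitute into x ≡ 1 (mod 8): 117·t ≡ 1 − 96 = -95 (mod 8).
    Reduce coefficients mod 8: 5·t ≡ 1 (mod 8).
    The inverse of 5 mod 8 is 5 (since 5·5 = 25 = 3·8 + 1), so t ≡ 5·1 = 5 ≡ 5 (mod 8).
    Then x = 96 + 117·5 = 681, valid modulo lcm(117, 8) = 936: x ≡ 681 (mod 936).
Verify: 681 mod 13 = 5 ✓, 681 mod 9 = 6 ✓, 681 mod 8 = 1 ✓.

x ≡ 681 (mod 936).


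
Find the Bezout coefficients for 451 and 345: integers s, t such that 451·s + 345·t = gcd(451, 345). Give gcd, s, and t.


Euclidean algorithm on (451, 345) — divide until remainder is 0:
  451 = 1 · 345 + 106
  345 = 3 · 106 + 27
  106 = 3 · 27 + 25
  27 = 1 · 25 + 2
  25 = 12 · 2 + 1
  2 = 2 · 1 + 0
gcd(451, 345) = 1.
Track Bezout coefficients alongside the remainders: start with r₀ = 451 = a·1 + b·0 (s = 1, t = 0) and r₁ = 345 = a·0 + b·1 (s = 0, t = 1); each new remainder r_{k+1} = r_{k-1} − q_k·r_k inherits s_{k+1} = s_{k-1} − q_k·s_k, t_{k+1} = t_{k-1} − q_k·t_k, so r_k = a·s_k + b·t_k at every step:
  q = 1: r = 106, s = 1 − 1·0 = 1, t = 0 − 1·1 = -1  (check: 451·1 + 345·(-1) = 106)
  q = 3: r = 27, s = 0 − 3·1 = -3, t = 1 − 3·(-1) = 4  (check: 451·(-3) + 345·4 = 27)
  q = 3: r = 25, s = 1 − 3·(-3) = 10, t = -1 − 3·4 = -13  (check: 451·10 + 345·(-13) = 25)
  q = 1: r = 2, s = -3 − 1·10 = -13, t = 4 − 1·(-13) = 17  (check: 451·(-13) + 345·17 = 2)
  q = 12: r = 1, s = 10 − 12·(-13) = 166, t = -13 − 12·17 = -217  (check: 451·166 + 345·(-217) = 1)
The row with r = 1 (the gcd) gives the Bezout coefficients s = 166, t = -217.
Result: 451 · (166) + 345 · (-217) = 1.

gcd(451, 345) = 1; s = 166, t = -217 (check: 451·166 + 345·(-217) = 1).


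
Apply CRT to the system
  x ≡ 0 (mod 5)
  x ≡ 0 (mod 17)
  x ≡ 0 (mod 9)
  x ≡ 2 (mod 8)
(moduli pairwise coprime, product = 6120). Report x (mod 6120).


Product of moduli M = 5 · 17 · 9 · 8 = 6120.
Merge one congruence at a time:
  Start: x ≡ 0 (mod 5).
  Combine with x ≡ 0 (mod 17); new modulus lcm = 85.
    Write x = 0 + 5·t and substitute into x ≡ 0 (mod 17): 5·t ≡ 0 − 0 = 0 (mod 17).
    The inverse of 5 mod 17 is 7 (since 5·7 = 35 = 2·17 + 1), so t ≡ 7·0 = 0 ≡ 0 (mod 17).
    Then x = 0 + 5·0 = 0, valid modulo lcm(5, 17) = 85: x ≡ 0 (mod 85).
  Combine with x ≡ 0 (mod 9); new modulus lcm = 765.
    Write x = 0 + 85·t and substitute into x ≡ 0 (mod 9): 85·t ≡ 0 − 0 = 0 (mod 9).
    Reduce coefficients mod 9: 4·t ≡ 0 (mod 9).
    The inverse of 4 mod 9 is 7 (since 4·7 = 28 = 3·9 + 1), so t ≡ 7·0 = 0 ≡ 0 (mod 9).
    Then x = 0 + 85·0 = 0, valid modulo lcm(85, 9) = 765: x ≡ 0 (mod 765).
  Combine with x ≡ 2 (mod 8); new modulus lcm = 6120.
    Write x = 0 + 765·t and substitute into x ≡ 2 (mod 8): 765·t ≡ 2 − 0 = 2 (mod 8).
    Reduce coefficients mod 8: 5·t ≡ 2 (mod 8).
    The inverse of 5 mod 8 is 5 (since 5·5 = 25 = 3·8 + 1), so t ≡ 5·2 = 10 ≡ 2 (mod 8).
    Then x = 0 + 765·2 = 1530, valid modulo lcm(765, 8) = 6120: x ≡ 1530 (mod 6120).
Verify against each original: 1530 mod 5 = 0, 1530 mod 17 = 0, 1530 mod 9 = 0, 1530 mod 8 = 2.

x ≡ 1530 (mod 6120).


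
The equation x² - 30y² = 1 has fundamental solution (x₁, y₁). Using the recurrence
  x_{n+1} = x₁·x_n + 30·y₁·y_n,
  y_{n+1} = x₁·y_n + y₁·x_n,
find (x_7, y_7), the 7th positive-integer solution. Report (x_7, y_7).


Step 1: Find the fundamental solution (x₁, y₁) of x² - 30y² = 1.
  Expand √30 as a continued fraction. a₀ = ⌊√30⌋ = 5; iterate m_{k+1} = d_k·a_k − m_k, d_{k+1} = (30 − m_{k+1}²)/d_k, a_{k+1} = ⌊(a₀ + m_{k+1})/d_{k+1}⌋ (starting m₀ = 0, d₀ = 1), with convergents p_k = a_k·p_{k-1} + p_{k-2}, q_k = a_k·q_{k-1} + q_{k-2} (p₋₁ = 1, q₋₁ = 0):
  k = 0: a₀ = 5; p₀/q₀ = 5/1; p₀² − 30·q₀² = 25 − 30 = -5.
  k = 1: m = 5, d = 5, a = ⌊(5 + 5)/5⌋ = 2; p/q = (2·5 + 1)/(2·1 + 0) = 11/2; p² − 30·q² = 121 − 120 = 1.
  The first convergent with p² − 30·q² = 1 gives the fundamental solution (x₁, y₁) = (11, 2).
Step 2: Apply the recurrence (x_{n+1}, y_{n+1}) = (x₁x_n + 30y₁y_n, x₁y_n + y₁x_n) repeatedly.
  From (x_1, y_1) = (11, 2): x_2 = 11·11 + 30·2·2 = 241; y_2 = 11·2 + 2·11 = 44.
  From (x_2, y_2) = (241, 44): x_3 = 11·241 + 30·2·44 = 5291; y_3 = 11·44 + 2·241 = 966.
  From (x_3, y_3) = (5291, 966): x_4 = 11·5291 + 30·2·966 = 116161; y_4 = 11·966 + 2·5291 = 21208.
  From (x_4, y_4) = (116161, 21208): x_5 = 11·116161 + 30·2·21208 = 2550251; y_5 = 11·21208 + 2·116161 = 465610.
  From (x_5, y_5) = (2550251, 465610): x_6 = 11·2550251 + 30·2·465610 = 55989361; y_6 = 11·465610 + 2·2550251 = 10222212.
  From (x_6, y_6) = (55989361, 10222212): x_7 = 11·55989361 + 30·2·10222212 = 1229215691; y_7 = 11·10222212 + 2·55989361 = 224423054.
Step 3: Verify x_7² - 30·y_7² = 1510971215000607481 - 1510971215000607480 = 1 (should be 1). ✓

(x_1, y_1) = (11, 2); (x_7, y_7) = (1229215691, 224423054).


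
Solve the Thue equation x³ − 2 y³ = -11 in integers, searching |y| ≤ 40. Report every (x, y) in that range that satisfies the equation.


The equation is x³ - 2y³ = -11. For fixed y, x³ = 2·y³ − 11, so a solution requires the RHS to be a perfect cube.
Strategy: iterate y from -40 to 40, compute RHS = 2·y³ − 11, and check whether it is a (positive or negative) perfect cube.
Check small values of y:
  y = 0: RHS = -11 is not a perfect cube.
  y = 1: RHS = -9 is not a perfect cube.
  y = -1: RHS = -13 is not a perfect cube.
  y = 2: RHS = 5 is not a perfect cube.
  y = -2: RHS = -27 = (-3)³ ⇒ x = -3 works.
  y = 3: RHS = 43 is not a perfect cube.
  y = -3: RHS = -65 is not a perfect cube.
Continuing the search up to |y| = 40 finds no further solutions beyond those listed.
Collected solutions: (-3, -2).

Solutions (with |y| ≤ 40): (-3, -2).


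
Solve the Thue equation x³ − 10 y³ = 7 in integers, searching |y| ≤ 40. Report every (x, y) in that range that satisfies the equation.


The equation is x³ - 10y³ = 7. For fixed y, x³ = 10·y³ + 7, so a solution requires the RHS to be a perfect cube.
Strategy: iterate y from -40 to 40, compute RHS = 10·y³ + 7, and check whether it is a (positive or negative) perfect cube.
Check small values of y:
  y = 0: RHS = 7 is not a perfect cube.
  y = 1: RHS = 17 is not a perfect cube.
  y = -1: RHS = -3 is not a perfect cube.
  y = 2: RHS = 87 is not a perfect cube.
  y = -2: RHS = -73 is not a perfect cube.
  y = 3: RHS = 277 is not a perfect cube.
  y = -3: RHS = -263 is not a perfect cube.
Continuing the search up to |y| = 40 finds no solutions either.
No (x, y) in the scanned range satisfies the equation.

No integer solutions with |y| ≤ 40.


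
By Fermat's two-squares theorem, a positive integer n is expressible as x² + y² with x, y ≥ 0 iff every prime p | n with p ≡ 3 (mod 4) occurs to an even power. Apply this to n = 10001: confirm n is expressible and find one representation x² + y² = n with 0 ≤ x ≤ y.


Step 1: Factor n = 10001 = 73 · 137.
Step 2: Check the mod-4 condition on each prime factor: 73 ≡ 1 (mod 4), exponent 1; 137 ≡ 1 (mod 4), exponent 1.
All primes ≡ 3 (mod 4) appear to even exponent (or don't appear), so by the two-squares theorem n IS expressible as a sum of two squares.
Step 3: Build a representation. Here n = 73 · 137 is a product of primes ≡ 1 (mod 4). Each prime p ≡ 1 (mod 4) is itself a sum of two squares; find a² by testing p − a² for a perfect square:
  73: 73 − 1² = 72, 73 − 2² = 69, 73 − 3² = 64 = 8² ⇒ 73 = 3² + 8².
  137: 137 − 1² = 136, 137 − 2² = 133, 137 − 3² = 128, 137 − 4² = 121 = 11² ⇒ 137 = 4² + 11².
  Combine using the Brahmagupta–Fibonacci identity (a² + b²)(c² + d²) = (ac − bd)² + (ad + bc)² = (ac + bd)² + (ad − bc)²:
  73 · 137 = 10001: from (3² + 8²)(4² + 11²), take (3·4 − 8·11, 3·11 + 8·4) = (12 − 88, 33 + 32) = (-76, 65); dropping signs (only squares matter) gives (76, 65); check 76² + 65² = 5776 + 4225 = 10001 ✓.
Step 4: Order so x ≤ y and verify: 65² + 76² = 4225 + 5776 = 10001 = n. ✓

n = 10001 = 65² + 76² (one valid representation with x ≤ y).


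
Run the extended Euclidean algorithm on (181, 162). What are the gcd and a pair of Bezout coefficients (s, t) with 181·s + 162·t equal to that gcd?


Euclidean algorithm on (181, 162) — divide until remainder is 0:
  181 = 1 · 162 + 19
  162 = 8 · 19 + 10
  19 = 1 · 10 + 9
  10 = 1 · 9 + 1
  9 = 9 · 1 + 0
gcd(181, 162) = 1.
Track Bezout coefficients alongside the remainders: start with r₀ = 181 = a·1 + b·0 (s = 1, t = 0) and r₁ = 162 = a·0 + b·1 (s = 0, t = 1); each new remainder r_{k+1} = r_{k-1} − q_k·r_k inherits s_{k+1} = s_{k-1} − q_k·s_k, t_{k+1} = t_{k-1} − q_k·t_k, so r_k = a·s_k + b·t_k at every step:
  q = 1: r = 19, s = 1 − 1·0 = 1, t = 0 − 1·1 = -1  (check: 181·1 + 162·(-1) = 19)
  q = 8: r = 10, s = 0 − 8·1 = -8, t = 1 − 8·(-1) = 9  (check: 181·(-8) + 162·9 = 10)
  q = 1: r = 9, s = 1 − 1·(-8) = 9, t = -1 − 1·9 = -10  (check: 181·9 + 162·(-10) = 9)
  q = 1: r = 1, s = -8 − 1·9 = -17, t = 9 − 1·(-10) = 19  (check: 181·(-17) + 162·19 = 1)
The row with r = 1 (the gcd) gives the Bezout coefficients s = -17, t = 19.
Result: 181 · (-17) + 162 · (19) = 1.

gcd(181, 162) = 1; s = -17, t = 19 (check: 181·(-17) + 162·19 = 1).


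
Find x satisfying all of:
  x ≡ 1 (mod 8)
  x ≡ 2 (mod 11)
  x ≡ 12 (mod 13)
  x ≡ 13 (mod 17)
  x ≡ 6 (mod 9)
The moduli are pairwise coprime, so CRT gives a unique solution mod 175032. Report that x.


Product of moduli M = 8 · 11 · 13 · 17 · 9 = 175032.
Merge one congruence at a time:
  Start: x ≡ 1 (mod 8).
  Combine with x ≡ 2 (mod 11); new modulus lcm = 88.
    Write x = 1 + 8·t and substitute into x ≡ 2 (mod 11): 8·t ≡ 2 − 1 = 1 (mod 11).
    The inverse of 8 mod 11 is 7 (since 8·7 = 56 = 5·11 + 1), so t ≡ 7·1 = 7 ≡ 7 (mod 11).
    Then x = 1 + 8·7 = 57, valid modulo lcm(8, 11) = 88: x ≡ 57 (mod 88).
  Combine with x ≡ 12 (mod 13); new modulus lcm = 1144.
    Write x = 57 + 88·t and substitute into x ≡ 12 (mod 13): 88·t ≡ 12 − 57 = -45 (mod 13).
    Reduce coefficients mod 13: 10·t ≡ 7 (mod 13).
    The inverse of 10 mod 13 is 4 (since 10·4 = 40 = 3·13 + 1), so t ≡ 4·7 = 28 ≡ 2 (mod 13).
    Then x = 57 + 88·2 = 233, valid modulo lcm(88, 13) = 1144: x ≡ 233 (mod 1144).
  Combine with x ≡ 13 (mod 17); new modulus lcm = 19448.
    Write x = 233 + 1144·t and substitute into x ≡ 13 (mod 17): 1144·t ≡ 13 − 233 = -220 (mod 17).
    Reduce coefficients mod 17: 5·t ≡ 1 (mod 17).
    The inverse of 5 mod 17 is 7 (since 5·7 = 35 = 2·17 + 1), so t ≡ 7·1 = 7 ≡ 7 (mod 17).
    Then x = 233 + 1144·7 = 8241, valid modulo lcm(1144, 17) = 19448: x ≡ 8241 (mod 19448).
  Combine with x ≡ 6 (mod 9); new modulus lcm = 175032.
    Write x = 8241 + 19448·t and substitute into x ≡ 6 (mod 9): 19448·t ≡ 6 − 8241 = -8235 (mod 9).
    Reduce coefficients mod 9: 8·t ≡ 0 (mod 9).
    The inverse of 8 mod 9 is 8 (since 8·8 = 64 = 7·9 + 1), so t ≡ 8·0 = 0 ≡ 0 (mod 9).
    Then x = 8241 + 19448·0 = 8241, valid modulo lcm(19448, 9) = 175032: x ≡ 8241 (mod 175032).
Verify against each original: 8241 mod 8 = 1, 8241 mod 11 = 2, 8241 mod 13 = 12, 8241 mod 17 = 13, 8241 mod 9 = 6.

x ≡ 8241 (mod 175032).
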